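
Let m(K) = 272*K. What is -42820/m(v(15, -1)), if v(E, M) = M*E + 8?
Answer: 10705/476 ≈ 22.490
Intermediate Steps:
v(E, M) = 8 + E*M (v(E, M) = E*M + 8 = 8 + E*M)
-42820/m(v(15, -1)) = -42820*1/(272*(8 + 15*(-1))) = -42820*1/(272*(8 - 15)) = -42820/(272*(-7)) = -42820/(-1904) = -42820*(-1/1904) = 10705/476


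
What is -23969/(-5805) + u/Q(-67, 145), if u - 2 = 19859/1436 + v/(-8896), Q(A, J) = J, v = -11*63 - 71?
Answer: 569732592821/134409341520 ≈ 4.2388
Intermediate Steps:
v = -764 (v = -693 - 71 = -764)
u = 12707005/798416 (u = 2 + (19859/1436 - 764/(-8896)) = 2 + (19859*(1/1436) - 764*(-1/8896)) = 2 + (19859/1436 + 191/2224) = 2 + 11110173/798416 = 12707005/798416 ≈ 15.915)
-23969/(-5805) + u/Q(-67, 145) = -23969/(-5805) + (12707005/798416)/145 = -23969*(-1/5805) + (12707005/798416)*(1/145) = 23969/5805 + 2541401/23154064 = 569732592821/134409341520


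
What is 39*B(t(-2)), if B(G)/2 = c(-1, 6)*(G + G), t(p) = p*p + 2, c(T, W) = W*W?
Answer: 33696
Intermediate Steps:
c(T, W) = W**2
t(p) = 2 + p**2 (t(p) = p**2 + 2 = 2 + p**2)
B(G) = 144*G (B(G) = 2*(6**2*(G + G)) = 2*(36*(2*G)) = 2*(72*G) = 144*G)
39*B(t(-2)) = 39*(144*(2 + (-2)**2)) = 39*(144*(2 + 4)) = 39*(144*6) = 39*864 = 33696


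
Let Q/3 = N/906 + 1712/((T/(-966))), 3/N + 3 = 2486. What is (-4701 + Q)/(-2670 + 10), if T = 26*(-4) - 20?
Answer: -820813071951/61833950360 ≈ -13.274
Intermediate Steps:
N = 3/2483 (N = 3/(-3 + 2486) = 3/2483 ≈ 0.0012082)
T = -124 (T = -104 - 20 = -124)
Q = 930091793997/23245846 (Q = 3*((3/2483)/906 + 1712/((-124/(-966)))) = 3*((3/2483)*(1/906) + 1712/((-124*(-1/966)))) = 3*(1/749866 + 1712/(62/483)) = 3*(1/749866 + 1712*(483/62)) = 3*(1/749866 + 413448/31) = 3*(310030597999/23245846) = 930091793997/23245846 ≈ 40011.)
(-4701 + Q)/(-2670 + 10) = (-4701 + 930091793997/23245846)/(-2670 + 10) = (820813071951/23245846)/(-2660) = (820813071951/23245846)*(-1/2660) = -820813071951/61833950360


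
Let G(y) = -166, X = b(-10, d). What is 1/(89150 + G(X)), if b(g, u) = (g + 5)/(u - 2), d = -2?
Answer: 1/88984 ≈ 1.1238e-5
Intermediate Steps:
b(g, u) = (5 + g)/(-2 + u)
X = 5/4 (X = (5 - 10)/(-2 - 2) = -5/(-4) = -¼*(-5) = 5/4 ≈ 1.2500)
1/(89150 + G(X)) = 1/(89150 - 166) = 1/88984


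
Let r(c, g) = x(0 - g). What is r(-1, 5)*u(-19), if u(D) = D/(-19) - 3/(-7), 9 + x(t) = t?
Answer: -20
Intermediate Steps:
x(t) = -9 + t
r(c, g) = -9 - g (r(c, g) = -9 + (0 - g) = -9 - g)
u(D) = 3/7 - D/19 (u(D) = D*(-1/19) - 3*(-1/7) = -D/19 + 3/7 = 3/7 - D/19)
r(-1, 5)*u(-19) = (-9 - 1*5)*(3/7 - 1/19*(-19)) = (-9 - 5)*(3/7 + 1) = -14*10/7 = -20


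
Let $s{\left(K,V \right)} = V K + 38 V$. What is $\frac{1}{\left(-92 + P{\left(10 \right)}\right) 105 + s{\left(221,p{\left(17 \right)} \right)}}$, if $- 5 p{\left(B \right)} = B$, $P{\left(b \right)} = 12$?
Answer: $- \frac{5}{46403} \approx -0.00010775$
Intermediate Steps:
$p{\left(B \right)} = - \frac{B}{5}$
$s{\left(K,V \right)} = 38 V + K V$ ($s{\left(K,V \right)} = K V + 38 V = 38 V + K V$)
$\frac{1}{\left(-92 + P{\left(10 \right)}\right) 105 + s{\left(221,p{\left(17 \right)} \right)}} = \frac{1}{\left(-92 + 12\right) 105 + \left(- \frac{1}{5}\right) 17 \left(38 + 221\right)} = \frac{1}{\left(-80\right) 105 - \frac{4403}{5}} = \frac{1}{-8400 - \frac{4403}{5}} = \frac{1}{- \frac{46403}{5}} = - \frac{5}{46403}$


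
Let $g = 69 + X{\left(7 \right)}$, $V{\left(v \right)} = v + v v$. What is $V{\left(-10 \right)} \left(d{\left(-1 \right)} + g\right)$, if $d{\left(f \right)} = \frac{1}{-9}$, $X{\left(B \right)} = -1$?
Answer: $6110$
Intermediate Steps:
$V{\left(v \right)} = v + v^{2}$
$d{\left(f \right)} = - \frac{1}{9}$
$g = 68$ ($g = 69 - 1 = 68$)
$V{\left(-10 \right)} \left(d{\left(-1 \right)} + g\right) = - 10 \left(1 - 10\right) \left(- \frac{1}{9} + 68\right) = \left(-10\right) \left(-9\right) \frac{611}{9} = 90 \cdot \frac{611}{9} = 6110$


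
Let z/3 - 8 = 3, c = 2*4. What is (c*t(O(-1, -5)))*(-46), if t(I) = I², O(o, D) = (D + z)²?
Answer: -226193408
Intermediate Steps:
c = 8
z = 33 (z = 24 + 3*3 = 24 + 9 = 33)
O(o, D) = (33 + D)² (O(o, D) = (D + 33)² = (33 + D)²)
(c*t(O(-1, -5)))*(-46) = (8*((33 - 5)²)²)*(-46) = (8*(28²)²)*(-46) = (8*784²)*(-46) = (8*614656)*(-46) = 4917248*(-46) = -226193408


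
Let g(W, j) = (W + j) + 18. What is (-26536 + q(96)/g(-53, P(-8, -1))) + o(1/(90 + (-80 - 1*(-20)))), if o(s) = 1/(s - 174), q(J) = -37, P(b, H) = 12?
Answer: -3185109419/120037 ≈ -26534.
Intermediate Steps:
g(W, j) = 18 + W + j
o(s) = 1/(-174 + s)
(-26536 + q(96)/g(-53, P(-8, -1))) + o(1/(90 + (-80 - 1*(-20)))) = (-26536 - 37/(18 - 53 + 12)) + 1/(-174 + 1/(90 + (-80 - 1*(-20)))) = (-26536 - 37/(-23)) + 1/(-174 + 1/(90 + (-80 + 20))) = (-26536 - 37*(-1/23)) + 1/(-174 + 1/(90 - 60)) = (-26536 + 37/23) + 1/(-174 + 1/30) = -610291/23 + 1/(-174 + 1/30) = -610291/23 + 1/(-5219/30) = -610291/23 - 30/5219 = -3185109419/120037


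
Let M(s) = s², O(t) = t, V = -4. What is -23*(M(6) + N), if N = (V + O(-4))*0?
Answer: -828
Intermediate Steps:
N = 0 (N = (-4 - 4)*0 = -8*0 = 0)
-23*(M(6) + N) = -23*(6² + 0) = -23*(36 + 0) = -23*36 = -828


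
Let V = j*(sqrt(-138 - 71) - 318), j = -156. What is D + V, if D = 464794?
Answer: 514402 - 156*I*sqrt(209) ≈ 5.144e+5 - 2255.3*I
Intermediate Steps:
V = 49608 - 156*I*sqrt(209) (V = -156*(sqrt(-138 - 71) - 318) = -156*(sqrt(-209) - 318) = -156*(I*sqrt(209) - 318) = -156*(-318 + I*sqrt(209)) = 49608 - 156*I*sqrt(209) ≈ 49608.0 - 2255.3*I)
D + V = 464794 + (49608 - 156*I*sqrt(209)) = 514402 - 156*I*sqrt(209)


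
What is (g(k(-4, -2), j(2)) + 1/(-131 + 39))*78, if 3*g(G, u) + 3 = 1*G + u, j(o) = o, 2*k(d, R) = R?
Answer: -2431/46 ≈ -52.848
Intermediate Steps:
k(d, R) = R/2
g(G, u) = -1 + G/3 + u/3 (g(G, u) = -1 + (1*G + u)/3 = -1 + (G + u)/3 = -1 + (G/3 + u/3) = -1 + G/3 + u/3)
(g(k(-4, -2), j(2)) + 1/(-131 + 39))*78 = ((-1 + ((1/2)*(-2))/3 + (1/3)*2) + 1/(-131 + 39))*78 = ((-1 + (1/3)*(-1) + 2/3) + 1/(-92))*78 = ((-1 - 1/3 + 2/3) - 1/92)*78 = (-2/3 - 1/92)*78 = -187/276*78 = -2431/46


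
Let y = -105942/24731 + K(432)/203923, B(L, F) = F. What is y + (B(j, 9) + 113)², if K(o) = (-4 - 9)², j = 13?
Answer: 75041682377365/5043219713 ≈ 14880.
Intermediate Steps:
K(o) = 169 (K(o) = (-13)² = 169)
y = -21599830927/5043219713 (y = -105942/24731 + 169/203923 = -21599830927/5043219713 ≈ -4.2829)
y + (B(j, 9) + 113)² = -21599830927/5043219713 + (9 + 113)² = -21599830927/5043219713 + 122² = -21599830927/5043219713 + 14884 = 75041682377365/5043219713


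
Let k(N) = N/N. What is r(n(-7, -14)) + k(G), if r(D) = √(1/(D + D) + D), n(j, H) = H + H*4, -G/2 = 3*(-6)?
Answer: 1 + 99*I*√35/70 ≈ 1.0 + 8.367*I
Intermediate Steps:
G = 36 (G = -6*(-6) = -2*(-18) = 36)
n(j, H) = 5*H (n(j, H) = H + 4*H = 5*H)
k(N) = 1
r(D) = √(D + 1/(2*D)) (r(D) = √(1/(2*D) + D) = √(D + 1/(2*D)))
r(n(-7, -14)) + k(G) = √(2/((5*(-14))) + 4*(5*(-14)))/2 + 1 = √(2/(-70) + 4*(-70))/2 + 1 = √(2*(-1/70) - 280)/2 + 1 = √(-1/35 - 280)/2 + 1 = √(-9801/35)/2 + 1 = (99*I*√35/35)/2 + 1 = 99*I*√35/70 + 1 = 1 + 99*I*√35/70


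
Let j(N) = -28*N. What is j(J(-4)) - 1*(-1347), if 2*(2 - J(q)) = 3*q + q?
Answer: 1067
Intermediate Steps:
J(q) = 2 - 2*q (J(q) = 2 - (3*q + q)/2 = 2 - 2*q)
j(J(-4)) - 1*(-1347) = -28*(2 - 2*(-4)) - 1*(-1347) = -28*(2 + 8) + 1347 = -28*10 + 1347 = -280 + 1347 = 1067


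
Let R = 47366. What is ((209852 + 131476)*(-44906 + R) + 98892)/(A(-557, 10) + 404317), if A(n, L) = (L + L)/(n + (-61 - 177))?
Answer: 133522757748/64286399 ≈ 2077.0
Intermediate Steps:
A(n, L) = 2*L/(-238 + n) (A(n, L) = (2*L)/(n - 238) = (2*L)/(-238 + n) = 2*L/(-238 + n))
((209852 + 131476)*(-44906 + R) + 98892)/(A(-557, 10) + 404317) = ((209852 + 131476)*(-44906 + 47366) + 98892)/(2*10/(-238 - 557) + 404317) = (341328*2460 + 98892)/(2*10/(-795) + 404317) = (839666880 + 98892)/(2*10*(-1/795) + 404317) = 839765772/(-4/159 + 404317) = 839765772/(64286399/159) = 839765772*(159/64286399) = 133522757748/64286399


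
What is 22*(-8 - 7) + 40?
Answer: -290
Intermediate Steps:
22*(-8 - 7) + 40 = 22*(-15) + 40 = -330 + 40 = -290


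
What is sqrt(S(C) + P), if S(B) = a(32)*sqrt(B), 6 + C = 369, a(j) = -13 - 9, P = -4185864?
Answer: sqrt(-4185864 - 242*sqrt(3)) ≈ 2046.0*I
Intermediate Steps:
a(j) = -22
C = 363 (C = -6 + 369 = 363)
S(B) = -22*sqrt(B)
sqrt(S(C) + P) = sqrt(-242*sqrt(3) - 4185864) = sqrt(-4185864 - 242*sqrt(3))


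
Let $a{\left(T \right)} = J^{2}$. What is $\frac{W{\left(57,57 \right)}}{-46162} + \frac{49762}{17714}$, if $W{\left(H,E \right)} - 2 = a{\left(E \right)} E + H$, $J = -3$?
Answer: $\frac{571745259}{204428417} \approx 2.7968$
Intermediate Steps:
$a{\left(T \right)} = 9$ ($a{\left(T \right)} = \left(-3\right)^{2} = 9$)
$W{\left(H,E \right)} = 2 + H + 9 E$ ($W{\left(H,E \right)} = 2 + \left(9 E + H\right) = 2 + \left(H + 9 E\right) = 2 + H + 9 E$)
$\frac{W{\left(57,57 \right)}}{-46162} + \frac{49762}{17714} = \frac{2 + 57 + 9 \cdot 57}{-46162} + \frac{49762}{17714} = \left(2 + 57 + 513\right) \left(- \frac{1}{46162}\right) + 49762 \cdot \frac{1}{17714} = 572 \left(- \frac{1}{46162}\right) + \frac{24881}{8857} = - \frac{286}{23081} + \frac{24881}{8857} = \frac{571745259}{204428417}$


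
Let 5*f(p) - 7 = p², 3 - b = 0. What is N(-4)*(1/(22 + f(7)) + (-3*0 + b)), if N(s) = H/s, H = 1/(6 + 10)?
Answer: -503/10624 ≈ -0.047346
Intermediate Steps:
b = 3 (b = 3 - 1*0 = 3 + 0 = 3)
H = 1/16 ≈ 0.062500
f(p) = 7/5 + p²/5
N(s) = 1/(16*s)
N(-4)*(1/(22 + f(7)) + (-3*0 + b)) = ((1/16)/(-4))*(1/(22 + (7/5 + (⅕)*7²)) + (-3*0 + 3)) = ((1/16)*(-¼))*(1/(22 + (7/5 + (⅕)*49)) + (0 + 3)) = -(1/(22 + (7/5 + 49/5)) + 3)/64 = -(1/(22 + 56/5) + 3)/64 = -(1/(166/5) + 3)/64 = -(5/166 + 3)/64 = -1/64*503/166 = -503/10624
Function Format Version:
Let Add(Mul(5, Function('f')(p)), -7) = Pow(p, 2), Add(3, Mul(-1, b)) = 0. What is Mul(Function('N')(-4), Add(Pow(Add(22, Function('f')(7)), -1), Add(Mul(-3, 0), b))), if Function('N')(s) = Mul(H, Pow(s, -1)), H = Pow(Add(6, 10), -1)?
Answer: Rational(-503, 10624) ≈ -0.047346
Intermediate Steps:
b = 3 (b = Add(3, Mul(-1, 0)) = Add(3, 0) = 3)
H = Rational(1, 16) (H = Pow(16, -1) = Rational(1, 16) ≈ 0.062500)
Function('f')(p) = Add(Rational(7, 5), Mul(Rational(1, 5), Pow(p, 2)))
Function('N')(s) = Mul(Rational(1, 16), Pow(s, -1))
Mul(Function('N')(-4), Add(Pow(Add(22, Function('f')(7)), -1), Add(Mul(-3, 0), b))) = Mul(Mul(Rational(1, 16), Pow(-4, -1)), Add(Pow(Add(22, Add(Rational(7, 5), Mul(Rational(1, 5), Pow(7, 2)))), -1), Add(Mul(-3, 0), 3))) = Mul(Mul(Rational(1, 16), Rational(-1, 4)), Add(Pow(Add(22, Add(Rational(7, 5), Mul(Rational(1, 5), 49))), -1), Add(0, 3))) = Mul(Rational(-1, 64), Add(Pow(Add(22, Add(Rational(7, 5), Rational(49, 5))), -1), 3)) = Mul(Rational(-1, 64), Add(Pow(Add(22, Rational(56, 5)), -1), 3)) = Mul(Rational(-1, 64), Add(Pow(Rational(166, 5), -1), 3)) = Mul(Rational(-1, 64), Add(Rational(5, 166), 3)) = Mul(Rational(-1, 64), Rational(503, 166)) = Rational(-503, 10624)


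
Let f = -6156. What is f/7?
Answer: -6156/7 ≈ -879.43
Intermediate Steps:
f/7 = -6156/7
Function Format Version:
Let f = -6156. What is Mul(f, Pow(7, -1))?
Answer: Rational(-6156, 7) ≈ -879.43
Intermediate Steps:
Mul(f, Pow(7, -1)) = Mul(-6156, Pow(7, -1)) = Mul(-6156, Rational(1, 7)) = Rational(-6156, 7)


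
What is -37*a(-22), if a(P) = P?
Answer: 814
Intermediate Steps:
-37*a(-22) = -37*(-22) = 814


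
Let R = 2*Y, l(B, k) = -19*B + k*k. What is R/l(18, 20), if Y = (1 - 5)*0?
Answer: 0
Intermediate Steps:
Y = 0 (Y = -4*0 = 0)
l(B, k) = k² - 19*B (l(B, k) = -19*B + k² = k² - 19*B)
R = 0 (R = 2*0 = 0)
R/l(18, 20) = 0/(20² - 19*18) = 0/(400 - 342) = 0/58 = 0*(1/58) = 0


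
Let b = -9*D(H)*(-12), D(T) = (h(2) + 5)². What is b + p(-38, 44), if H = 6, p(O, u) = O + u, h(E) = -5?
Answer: 6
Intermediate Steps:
D(T) = 0 (D(T) = (-5 + 5)² = 0² = 0)
b = 0 (b = -9*0*(-12) = 0*(-12) = 0)
b + p(-38, 44) = 0 + (-38 + 44) = 0 + 6 = 6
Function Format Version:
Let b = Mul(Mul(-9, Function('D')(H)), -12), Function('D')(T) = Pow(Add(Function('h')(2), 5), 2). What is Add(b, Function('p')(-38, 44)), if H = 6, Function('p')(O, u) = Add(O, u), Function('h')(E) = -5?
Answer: 6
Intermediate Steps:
Function('D')(T) = 0 (Function('D')(T) = Pow(Add(-5, 5), 2) = Pow(0, 2) = 0)
b = 0 (b = Mul(Mul(-9, 0), -12) = Mul(0, -12) = 0)
Add(b, Function('p')(-38, 44)) = Add(0, Add(-38, 44)) = Add(0, 6) = 6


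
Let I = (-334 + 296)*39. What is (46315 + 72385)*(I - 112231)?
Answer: -13497733100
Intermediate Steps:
I = -1482 (I = -38*39 = -1482)
(46315 + 72385)*(I - 112231) = (46315 + 72385)*(-1482 - 112231) = 118700*(-113713) = -13497733100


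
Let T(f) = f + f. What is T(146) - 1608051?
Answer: -1607759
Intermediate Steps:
T(f) = 2*f
T(146) - 1608051 = 2*146 - 1608051 = 292 - 1608051 = -1607759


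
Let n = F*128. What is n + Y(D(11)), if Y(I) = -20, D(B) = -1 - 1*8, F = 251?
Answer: 32108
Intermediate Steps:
D(B) = -9 (D(B) = -1 - 8 = -9)
n = 32128 (n = 251*128 = 32128)
n + Y(D(11)) = 32128 - 20 = 32108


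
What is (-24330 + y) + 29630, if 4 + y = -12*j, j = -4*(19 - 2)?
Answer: 6112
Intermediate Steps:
j = -68 (j = -4*17 = -68)
y = 812 (y = -4 - 12*(-68) = -4 + 816 = 812)
(-24330 + y) + 29630 = (-24330 + 812) + 29630 = -23518 + 29630 = 6112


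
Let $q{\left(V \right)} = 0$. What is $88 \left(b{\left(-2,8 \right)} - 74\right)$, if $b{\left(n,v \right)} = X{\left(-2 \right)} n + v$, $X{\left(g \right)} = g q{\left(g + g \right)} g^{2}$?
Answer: $-5808$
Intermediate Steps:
$X{\left(g \right)} = 0$ ($X{\left(g \right)} = g 0 g^{2} = g 0 = 0$)
$b{\left(n,v \right)} = v$ ($b{\left(n,v \right)} = 0 n + v = 0 + v = v$)
$88 \left(b{\left(-2,8 \right)} - 74\right) = 88 \left(8 - 74\right) = 88 \left(-66\right) = -5808$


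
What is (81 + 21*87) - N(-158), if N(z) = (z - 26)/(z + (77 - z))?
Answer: 147100/77 ≈ 1910.4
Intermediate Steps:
N(z) = -26/77 + z/77 (N(z) = (-26 + z)/77 = (-26 + z)*(1/77) = -26/77 + z/77)
(81 + 21*87) - N(-158) = (81 + 21*87) - (-26/77 + (1/77)*(-158)) = (81 + 1827) - (-26/77 - 158/77) = 1908 - 1*(-184/77) = 1908 + 184/77 = 147100/77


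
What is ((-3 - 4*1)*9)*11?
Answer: -693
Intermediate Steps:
((-3 - 4*1)*9)*11 = ((-3 - 4)*9)*11 = -7*9*11 = -63*11 = -693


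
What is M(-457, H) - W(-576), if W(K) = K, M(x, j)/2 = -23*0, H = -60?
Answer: 576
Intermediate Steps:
M(x, j) = 0 (M(x, j) = 2*(-23*0) = 2*0 = 0)
M(-457, H) - W(-576) = 0 - 1*(-576) = 0 + 576 = 576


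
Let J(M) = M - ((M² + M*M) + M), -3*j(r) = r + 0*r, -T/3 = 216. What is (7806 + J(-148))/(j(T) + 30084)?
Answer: -18001/15150 ≈ -1.1882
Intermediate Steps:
T = -648 (T = -3*216 = -648)
j(r) = -r/3 (j(r) = -(r + 0*r)/3 = -(r + 0)/3 = -r/3)
J(M) = -2*M² (J(M) = M - ((M² + M²) + M) = M - (2*M² + M) = M - (M + 2*M²) = M + (-M - 2*M²) = -2*M²)
(7806 + J(-148))/(j(T) + 30084) = (7806 - 2*(-148)²)/(-⅓*(-648) + 30084) = (7806 - 2*21904)/(216 + 30084) = (7806 - 43808)/30300 = -36002*1/30300 = -18001/15150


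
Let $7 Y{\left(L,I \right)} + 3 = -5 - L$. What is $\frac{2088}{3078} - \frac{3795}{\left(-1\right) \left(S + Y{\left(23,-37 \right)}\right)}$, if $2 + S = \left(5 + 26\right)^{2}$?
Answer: $\frac{5317727}{1142622} \approx 4.654$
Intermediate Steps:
$Y{\left(L,I \right)} = - \frac{8}{7} - \frac{L}{7}$ ($Y{\left(L,I \right)} = - \frac{3}{7} + \frac{-5 - L}{7} = - \frac{3}{7} - \left(\frac{5}{7} + \frac{L}{7}\right) = - \frac{8}{7} - \frac{L}{7}$)
$S = 959$ ($S = -2 + \left(5 + 26\right)^{2} = -2 + 31^{2} = -2 + 961 = 959$)
$\frac{2088}{3078} - \frac{3795}{\left(-1\right) \left(S + Y{\left(23,-37 \right)}\right)} = \frac{2088}{3078} - \frac{3795}{\left(-1\right) \left(959 - \frac{31}{7}\right)} = 2088 \cdot \frac{1}{3078} - \frac{3795}{\left(-1\right) \left(959 - \frac{31}{7}\right)} = \frac{116}{171} - \frac{3795}{\left(-1\right) \left(959 - \frac{31}{7}\right)} = \frac{116}{171} - \frac{3795}{\left(-1\right) \frac{6682}{7}} = \frac{116}{171} - \frac{3795}{- \frac{6682}{7}} = \frac{116}{171} - - \frac{26565}{6682} = \frac{116}{171} + \frac{26565}{6682} = \frac{5317727}{1142622}$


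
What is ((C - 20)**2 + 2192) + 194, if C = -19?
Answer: 3907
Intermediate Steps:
((C - 20)**2 + 2192) + 194 = ((-19 - 20)**2 + 2192) + 194 = ((-39)**2 + 2192) + 194 = (1521 + 2192) + 194 = 3713 + 194 = 3907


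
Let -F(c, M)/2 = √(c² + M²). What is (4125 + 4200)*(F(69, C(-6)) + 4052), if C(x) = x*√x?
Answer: 33732900 - 49950*√505 ≈ 3.2610e+7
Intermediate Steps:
C(x) = x^(3/2)
F(c, M) = -2*√(M² + c²) (F(c, M) = -2*√(c² + M²) = -2*√(M² + c²))
(4125 + 4200)*(F(69, C(-6)) + 4052) = (4125 + 4200)*(-2*√(((-6)^(3/2))² + 69²) + 4052) = 8325*(-2*√((-6*I*√6)² + 4761) + 4052) = 8325*(-2*√(-216 + 4761) + 4052) = 8325*(-6*√505 + 4052) = 8325*(4052 - 6*√505) = 33732900 - 49950*√505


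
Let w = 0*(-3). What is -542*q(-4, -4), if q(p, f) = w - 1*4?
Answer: 2168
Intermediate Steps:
w = 0
q(p, f) = -4 (q(p, f) = 0 - 1*4 = 0 - 4 = -4)
-542*q(-4, -4) = -542*(-4) = 2168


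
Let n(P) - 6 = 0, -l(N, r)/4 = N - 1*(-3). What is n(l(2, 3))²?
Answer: 36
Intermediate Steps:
l(N, r) = -12 - 4*N (l(N, r) = -4*(N - 1*(-3)) = -4*(N + 3) = -4*(3 + N) = -12 - 4*N)
n(P) = 6 (n(P) = 6 + 0 = 6)
n(l(2, 3))² = 6² = 36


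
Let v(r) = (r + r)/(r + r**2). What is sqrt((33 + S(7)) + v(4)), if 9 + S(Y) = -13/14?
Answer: sqrt(115010)/70 ≈ 4.8447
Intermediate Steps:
v(r) = 2*r/(r + r**2) (v(r) = (2*r)/(r + r**2) = 2*r/(r + r**2))
S(Y) = -139/14 (S(Y) = -9 - 13/14 = -139/14)
sqrt((33 + S(7)) + v(4)) = sqrt((33 - 139/14) + 2/(1 + 4)) = sqrt(323/14 + 2/5) = sqrt(1643/70) = sqrt(115010)/70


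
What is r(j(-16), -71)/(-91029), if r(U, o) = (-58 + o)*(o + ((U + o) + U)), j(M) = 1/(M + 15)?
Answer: -6192/30343 ≈ -0.20407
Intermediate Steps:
j(M) = 1/(15 + M)
r(U, o) = (-58 + o)*(2*U + 2*o) (r(U, o) = (-58 + o)*(o + (o + 2*U)) = (-58 + o)*(2*U + 2*o))
r(j(-16), -71)/(-91029) = (-116/(15 - 16) - 116*(-71) + 2*(-71)² + 2*(-71)/(15 - 16))/(-91029) = (-116/(-1) + 8236 + 2*5041 + 2*(-71)/(-1))*(-1/91029) = (-116*(-1) + 8236 + 10082 + 2*(-1)*(-71))*(-1/91029) = (116 + 8236 + 10082 + 142)*(-1/91029) = 18576*(-1/91029) = -6192/30343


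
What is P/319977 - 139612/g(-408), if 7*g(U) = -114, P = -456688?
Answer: 2742599474/319977 ≈ 8571.2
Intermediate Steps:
g(U) = -114/7 (g(U) = (1/7)*(-114) = -114/7)
P/319977 - 139612/g(-408) = -456688/319977 - 139612/(-114/7) = -456688*1/319977 - 139612*(-7/114) = -456688/319977 + 25718/3 = 2742599474/319977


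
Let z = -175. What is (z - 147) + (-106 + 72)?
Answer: -356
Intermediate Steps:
(z - 147) + (-106 + 72) = (-175 - 147) + (-106 + 72) = -322 - 34 = -356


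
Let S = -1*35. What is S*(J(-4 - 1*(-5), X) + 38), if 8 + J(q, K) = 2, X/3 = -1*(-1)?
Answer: -1120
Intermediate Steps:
X = 3 (X = 3*(-1*(-1)) = 3*1 = 3)
J(q, K) = -6 (J(q, K) = -8 + 2 = -6)
S = -35
S*(J(-4 - 1*(-5), X) + 38) = -35*(-6 + 38) = -35*32 = -1120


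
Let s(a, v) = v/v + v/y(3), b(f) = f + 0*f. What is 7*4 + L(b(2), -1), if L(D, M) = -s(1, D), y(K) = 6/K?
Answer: 26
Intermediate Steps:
b(f) = f (b(f) = f + 0 = f)
s(a, v) = 1 + v/2 (s(a, v) = v/v + v/((6/3)) = 1 + v/((6*(⅓))) = 1 + v/2)
L(D, M) = -1 - D/2 (L(D, M) = -(1 + D/2) = -1 - D/2)
7*4 + L(b(2), -1) = 7*4 + (-1 - ½*2) = 28 + (-1 - 1) = 28 - 2 = 26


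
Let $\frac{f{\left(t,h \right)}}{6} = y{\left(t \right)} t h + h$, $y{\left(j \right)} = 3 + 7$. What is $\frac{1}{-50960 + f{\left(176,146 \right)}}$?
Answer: $\frac{1}{1491676} \approx 6.7039 \cdot 10^{-7}$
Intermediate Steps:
$y{\left(j \right)} = 10$
$f{\left(t,h \right)} = 6 h + 60 h t$ ($f{\left(t,h \right)} = 6 \left(10 t h + h\right) = 6 \left(10 h t + h\right) = 6 \left(h + 10 h t\right) = 6 h + 60 h t$)
$\frac{1}{-50960 + f{\left(176,146 \right)}} = \frac{1}{-50960 + 6 \cdot 146 \left(1 + 10 \cdot 176\right)} = \frac{1}{-50960 + 6 \cdot 146 \left(1 + 1760\right)} = \frac{1}{-50960 + 6 \cdot 146 \cdot 1761} = \frac{1}{-50960 + 1542636} = \frac{1}{1491676}$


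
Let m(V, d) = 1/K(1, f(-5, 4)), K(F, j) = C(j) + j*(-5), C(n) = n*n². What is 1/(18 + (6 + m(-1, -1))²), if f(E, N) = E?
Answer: 10000/538801 ≈ 0.018560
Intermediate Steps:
C(n) = n³
K(F, j) = j³ - 5*j (K(F, j) = j³ + j*(-5) = j³ - 5*j)
m(V, d) = -1/100 (m(V, d) = 1/(-5*(-5 + (-5)²)) = 1/(-5*(-5 + 25)) = 1/(-5*20) = 1/(-100) = -1/100)
1/(18 + (6 + m(-1, -1))²) = 1/(18 + (6 - 1/100)²) = 1/(18 + (599/100)²) = 1/(18 + 358801/10000) = 1/(538801/10000) = 10000/538801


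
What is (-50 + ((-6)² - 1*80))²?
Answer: 8836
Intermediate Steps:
(-50 + ((-6)² - 1*80))² = (-50 + (36 - 80))² = (-50 - 44)² = (-94)² = 8836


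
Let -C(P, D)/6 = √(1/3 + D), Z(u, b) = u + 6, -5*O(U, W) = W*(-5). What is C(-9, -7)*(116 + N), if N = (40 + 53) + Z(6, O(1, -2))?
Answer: -884*I*√15 ≈ -3423.7*I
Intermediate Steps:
O(U, W) = W (O(U, W) = -W*(-5)/5 = -(-1)*W = W)
Z(u, b) = 6 + u
N = 105 (N = (40 + 53) + (6 + 6) = 93 + 12 = 105)
C(P, D) = -6*√(⅓ + D) (C(P, D) = -6*√(1/3 + D) = -6*√(⅓ + D))
C(-9, -7)*(116 + N) = (-2*√(3 + 9*(-7)))*(116 + 105) = -2*√(3 - 63)*221 = -4*I*√15*221 = -884*I*√15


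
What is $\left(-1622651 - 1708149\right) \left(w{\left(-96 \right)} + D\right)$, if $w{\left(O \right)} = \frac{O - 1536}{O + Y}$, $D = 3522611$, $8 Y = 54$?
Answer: $- \frac{82132215374000}{7} \approx -1.1733 \cdot 10^{13}$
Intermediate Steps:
$Y = \frac{27}{4}$ ($Y = \frac{1}{8} \cdot 54 = \frac{27}{4} \approx 6.75$)
$w{\left(O \right)} = \frac{-1536 + O}{\frac{27}{4} + O}$ ($w{\left(O \right)} = \frac{O - 1536}{O + \frac{27}{4}} = \frac{-1536 + O}{\frac{27}{4} + O}$)
$\left(-1622651 - 1708149\right) \left(w{\left(-96 \right)} + D\right) = \left(-1622651 - 1708149\right) \left(\frac{4 \left(-1536 - 96\right)}{27 + 4 \left(-96\right)} + 3522611\right) = - 3330800 \left(4 \frac{1}{27 - 384} \left(-1632\right) + 3522611\right) = - 3330800 \left(4 \frac{1}{-357} \left(-1632\right) + 3522611\right) = - 3330800 \left(4 \left(- \frac{1}{357}\right) \left(-1632\right) + 3522611\right) = - 3330800 \left(\frac{128}{7} + 3522611\right) = \left(-3330800\right) \frac{24658405}{7} = - \frac{82132215374000}{7}$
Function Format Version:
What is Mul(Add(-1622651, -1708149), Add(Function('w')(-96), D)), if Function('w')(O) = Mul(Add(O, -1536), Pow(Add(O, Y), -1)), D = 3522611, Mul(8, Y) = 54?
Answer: Rational(-82132215374000, 7) ≈ -1.1733e+13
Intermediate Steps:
Y = Rational(27, 4) (Y = Mul(Rational(1, 8), 54) = Rational(27, 4) ≈ 6.7500)
Function('w')(O) = Mul(Pow(Add(Rational(27, 4), O), -1), Add(-1536, O)) (Function('w')(O) = Mul(Add(O, -1536), Pow(Add(O, Rational(27, 4)), -1)) = Mul(Add(-1536, O), Pow(Add(Rational(27, 4), O), -1)) = Mul(Pow(Add(Rational(27, 4), O), -1), Add(-1536, O)))
Mul(Add(-1622651, -1708149), Add(Function('w')(-96), D)) = Mul(Add(-1622651, -1708149), Add(Mul(4, Pow(Add(27, Mul(4, -96)), -1), Add(-1536, -96)), 3522611)) = Mul(-3330800, Add(Mul(4, Pow(Add(27, -384), -1), -1632), 3522611)) = Mul(-3330800, Add(Mul(4, Pow(-357, -1), -1632), 3522611)) = Mul(-3330800, Add(Mul(4, Rational(-1, 357), -1632), 3522611)) = Mul(-3330800, Add(Rational(128, 7), 3522611)) = Mul(-3330800, Rational(24658405, 7)) = Rational(-82132215374000, 7)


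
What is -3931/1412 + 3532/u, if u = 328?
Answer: 462227/57892 ≈ 7.9843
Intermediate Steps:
-3931/1412 + 3532/u = -3931/1412 + 3532/328 = -3931*1/1412 + 3532*(1/328) = -3931/1412 + 883/82 = 462227/57892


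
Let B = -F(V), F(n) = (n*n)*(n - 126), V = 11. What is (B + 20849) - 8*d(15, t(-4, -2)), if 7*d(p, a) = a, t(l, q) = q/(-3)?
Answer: 730028/21 ≈ 34763.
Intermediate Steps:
t(l, q) = -q/3 (t(l, q) = q*(-⅓) = -q/3)
F(n) = n²*(-126 + n)
d(p, a) = a/7
B = 13915 (B = -11²*(-126 + 11) = -121*(-115) = -1*(-13915) = 13915)
(B + 20849) - 8*d(15, t(-4, -2)) = (13915 + 20849) - 8*(-⅓*(-2))/7 = 34764 - 8*2/(7*3) = 34764 - 8*2/21 = 34764 - 16/21 = 730028/21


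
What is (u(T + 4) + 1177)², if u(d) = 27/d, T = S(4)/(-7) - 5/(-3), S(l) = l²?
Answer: 7078529956/5041 ≈ 1.4042e+6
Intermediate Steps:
T = -13/21 (T = 4²/(-7) - 5/(-3) = 16*(-⅐) - 5*(-⅓) = -16/7 + 5/3 = -13/21 ≈ -0.61905)
(u(T + 4) + 1177)² = (27/(-13/21 + 4) + 1177)² = (27/(71/21) + 1177)² = (27*(21/71) + 1177)² = (567/71 + 1177)² = (84134/71)² = 7078529956/5041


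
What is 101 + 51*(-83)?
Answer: -4132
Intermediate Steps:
101 + 51*(-83) = 101 - 4233 = -4132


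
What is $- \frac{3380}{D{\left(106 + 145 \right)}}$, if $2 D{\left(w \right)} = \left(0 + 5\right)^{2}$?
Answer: $- \frac{1352}{5} \approx -270.4$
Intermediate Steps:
$D{\left(w \right)} = \frac{25}{2}$ ($D{\left(w \right)} = \frac{\left(0 + 5\right)^{2}}{2} = \frac{5^{2}}{2} = \frac{1}{2} \cdot 25 = \frac{25}{2}$)
$- \frac{3380}{D{\left(106 + 145 \right)}} = - \frac{3380}{\frac{25}{2}} = \left(-3380\right) \frac{2}{25} = - \frac{1352}{5}$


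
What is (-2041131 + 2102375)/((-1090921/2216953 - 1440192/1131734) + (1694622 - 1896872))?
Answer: -76830631270864244/253724948607695745 ≈ -0.30281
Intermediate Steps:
(-2041131 + 2102375)/((-1090921/2216953 - 1440192/1131734) + (1694622 - 1896872)) = 61244/((-1090921*1/2216953 - 1440192*1/1131734) - 202250) = 61244/((-1090921/2216953 - 720096/565867) - 202250) = 61244/(-2213735180995/1254500543251 - 202250) = 61244/(-253724948607695745/1254500543251) = 61244*(-1254500543251/253724948607695745) = -76830631270864244/253724948607695745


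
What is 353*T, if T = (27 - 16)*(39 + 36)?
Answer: 291225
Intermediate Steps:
T = 825 (T = 11*75 = 825)
353*T = 353*825 = 291225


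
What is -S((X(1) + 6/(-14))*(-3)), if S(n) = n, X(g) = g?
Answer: 12/7 ≈ 1.7143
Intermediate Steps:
-S((X(1) + 6/(-14))*(-3)) = -(1 + 6/(-14))*(-3) = -(1 + 6*(-1/14))*(-3) = -(1 - 3/7)*(-3) = -4*(-3)/7 = -1*(-12/7) = 12/7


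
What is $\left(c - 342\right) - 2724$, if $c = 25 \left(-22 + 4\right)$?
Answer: $-3516$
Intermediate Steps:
$c = -450$ ($c = 25 \left(-18\right) = -450$)
$\left(c - 342\right) - 2724 = \left(-450 - 342\right) - 2724 = -792 - 2724 = -3516$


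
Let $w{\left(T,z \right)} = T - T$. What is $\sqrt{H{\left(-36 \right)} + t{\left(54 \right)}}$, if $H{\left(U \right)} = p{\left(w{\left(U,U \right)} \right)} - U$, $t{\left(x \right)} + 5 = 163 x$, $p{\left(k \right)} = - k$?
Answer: $11 \sqrt{73} \approx 93.984$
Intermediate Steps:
$w{\left(T,z \right)} = 0$
$t{\left(x \right)} = -5 + 163 x$
$H{\left(U \right)} = - U$ ($H{\left(U \right)} = \left(-1\right) 0 - U = 0 - U = - U$)
$\sqrt{H{\left(-36 \right)} + t{\left(54 \right)}} = \sqrt{\left(-1\right) \left(-36\right) + \left(-5 + 163 \cdot 54\right)} = \sqrt{36 + \left(-5 + 8802\right)} = \sqrt{36 + 8797} = \sqrt{8833} = 11 \sqrt{73}$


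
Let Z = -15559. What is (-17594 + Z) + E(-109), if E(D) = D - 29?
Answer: -33291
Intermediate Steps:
E(D) = -29 + D
(-17594 + Z) + E(-109) = (-17594 - 15559) + (-29 - 109) = -33153 - 138 = -33291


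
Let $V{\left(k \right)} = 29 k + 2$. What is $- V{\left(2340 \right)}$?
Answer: $-67862$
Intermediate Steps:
$V{\left(k \right)} = 2 + 29 k$
$- V{\left(2340 \right)} = - (2 + 29 \cdot 2340) = - (2 + 67860) = \left(-1\right) 67862 = -67862$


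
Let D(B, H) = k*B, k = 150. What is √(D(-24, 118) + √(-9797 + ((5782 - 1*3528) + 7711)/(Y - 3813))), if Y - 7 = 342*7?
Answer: √(-1794369600 + 706*I*√4886695137)/706 ≈ 0.82505 + 60.006*I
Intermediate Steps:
Y = 2401 (Y = 7 + 342*7 = 7 + 2394 = 2401)
D(B, H) = 150*B
√(D(-24, 118) + √(-9797 + ((5782 - 1*3528) + 7711)/(Y - 3813))) = √(150*(-24) + √(-9797 + ((5782 - 1*3528) + 7711)/(2401 - 3813))) = √(-3600 + √(-9797 + ((5782 - 3528) + 7711)/(-1412))) = √(-3600 + √(-9797 + (2254 + 7711)*(-1/1412))) = √(-3600 + √(-9797 + 9965*(-1/1412))) = √(-3600 + √(-9797 - 9965/1412)) = √(-3600 + √(-13843329/1412)) = √(-3600 + I*√4886695137/706)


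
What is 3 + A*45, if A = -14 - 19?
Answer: -1482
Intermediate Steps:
A = -33
3 + A*45 = 3 - 33*45 = 3 - 1485 = -1482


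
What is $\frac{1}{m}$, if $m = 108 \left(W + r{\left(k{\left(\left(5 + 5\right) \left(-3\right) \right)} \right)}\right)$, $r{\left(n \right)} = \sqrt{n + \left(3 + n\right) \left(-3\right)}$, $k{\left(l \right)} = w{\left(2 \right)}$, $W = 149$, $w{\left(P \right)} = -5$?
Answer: $\frac{1}{16200} \approx 6.1728 \cdot 10^{-5}$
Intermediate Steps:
$k{\left(l \right)} = -5$
$r{\left(n \right)} = \sqrt{-9 - 2 n}$ ($r{\left(n \right)} = \sqrt{n - \left(9 + 3 n\right)} = \sqrt{-9 - 2 n}$)
$m = 16200$ ($m = 108 \left(149 + \sqrt{-9 - -10}\right) = 108 \left(149 + \sqrt{-9 + 10}\right) = 108 \left(149 + \sqrt{1}\right) = 108 \left(149 + 1\right) = 108 \cdot 150 = 16200$)
$\frac{1}{m} = \frac{1}{16200}$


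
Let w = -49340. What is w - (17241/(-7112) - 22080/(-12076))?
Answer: -151338951883/3067304 ≈ -49339.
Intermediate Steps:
w - (17241/(-7112) - 22080/(-12076)) = -49340 - (17241/(-7112) - 22080/(-12076)) = -49340 - (17241*(-1/7112) - 22080*(-1/12076)) = -49340 - (-2463/1016 + 5520/3019) = -49340 - 1*(-1827477/3067304) = -49340 + 1827477/3067304 = -151338951883/3067304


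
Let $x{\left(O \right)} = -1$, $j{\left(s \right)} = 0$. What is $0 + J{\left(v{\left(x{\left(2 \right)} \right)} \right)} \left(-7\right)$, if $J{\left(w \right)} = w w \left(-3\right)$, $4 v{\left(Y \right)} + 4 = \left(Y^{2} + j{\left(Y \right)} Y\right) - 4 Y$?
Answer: $\frac{21}{16} \approx 1.3125$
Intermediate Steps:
$v{\left(Y \right)} = -1 - Y + \frac{Y^{2}}{4}$ ($v{\left(Y \right)} = -1 + \frac{\left(Y^{2} + 0 Y\right) - 4 Y}{4} = -1 + \frac{\left(Y^{2} + 0\right) - 4 Y}{4} = -1 + \frac{Y^{2} - 4 Y}{4} = -1 + \left(- Y + \frac{Y^{2}}{4}\right) = -1 - Y + \frac{Y^{2}}{4}$)
$J{\left(w \right)} = - 3 w^{2}$ ($J{\left(w \right)} = w^{2} \left(-3\right) = - 3 w^{2}$)
$0 + J{\left(v{\left(x{\left(2 \right)} \right)} \right)} \left(-7\right) = 0 + - 3 \left(-1 - -1 + \frac{\left(-1\right)^{2}}{4}\right)^{2} \left(-7\right) = 0 + - 3 \left(-1 + 1 + \frac{1}{4} \cdot 1\right)^{2} \left(-7\right) = 0 + - 3 \left(-1 + 1 + \frac{1}{4}\right)^{2} \left(-7\right) = 0 + - \frac{3}{16} \left(-7\right) = 0 + \left(-3\right) \frac{1}{16} \left(-7\right) = 0 - - \frac{21}{16} = 0 + \frac{21}{16} = \frac{21}{16}$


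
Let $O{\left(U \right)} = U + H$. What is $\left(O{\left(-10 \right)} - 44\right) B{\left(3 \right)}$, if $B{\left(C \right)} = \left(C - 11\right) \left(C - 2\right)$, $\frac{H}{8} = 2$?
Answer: $304$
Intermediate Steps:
$H = 16$ ($H = 8 \cdot 2 = 16$)
$O{\left(U \right)} = 16 + U$ ($O{\left(U \right)} = U + 16 = 16 + U$)
$B{\left(C \right)} = \left(-11 + C\right) \left(-2 + C\right)$
$\left(O{\left(-10 \right)} - 44\right) B{\left(3 \right)} = \left(\left(16 - 10\right) - 44\right) \left(22 + 3^{2} - 39\right) = \left(6 - 44\right) \left(22 + 9 - 39\right) = \left(-38\right) \left(-8\right) = 304$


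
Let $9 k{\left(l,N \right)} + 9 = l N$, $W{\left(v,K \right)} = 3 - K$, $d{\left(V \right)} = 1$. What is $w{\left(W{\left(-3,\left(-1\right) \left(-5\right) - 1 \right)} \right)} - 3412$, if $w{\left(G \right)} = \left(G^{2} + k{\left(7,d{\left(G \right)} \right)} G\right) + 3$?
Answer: $- \frac{30670}{9} \approx -3407.8$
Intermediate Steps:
$k{\left(l,N \right)} = -1 + \frac{N l}{9}$ ($k{\left(l,N \right)} = -1 + \frac{l N}{9} = -1 + \frac{N l}{9}$)
$w{\left(G \right)} = 3 + G^{2} - \frac{2 G}{9}$ ($w{\left(G \right)} = \left(G^{2} + \left(-1 + \frac{1}{9} \cdot 1 \cdot 7\right) G\right) + 3 = \left(G^{2} + \left(-1 + \frac{7}{9}\right) G\right) + 3 = \left(G^{2} - \frac{2 G}{9}\right) + 3 = 3 + G^{2} - \frac{2 G}{9}$)
$w{\left(W{\left(-3,\left(-1\right) \left(-5\right) - 1 \right)} \right)} - 3412 = \left(3 + \left(3 - \left(\left(-1\right) \left(-5\right) - 1\right)\right)^{2} - \frac{2 \left(3 - \left(\left(-1\right) \left(-5\right) - 1\right)\right)}{9}\right) - 3412 = \left(3 + \left(3 - \left(5 - 1\right)\right)^{2} - \frac{2 \left(3 - \left(5 - 1\right)\right)}{9}\right) - 3412 = \left(3 + \left(3 - 4\right)^{2} - \frac{2 \left(3 - 4\right)}{9}\right) - 3412 = \left(3 + \left(-1\right)^{2} - - \frac{2}{9}\right) - 3412 = \left(3 + 1 + \frac{2}{9}\right) - 3412 = \frac{38}{9} - 3412 = - \frac{30670}{9}$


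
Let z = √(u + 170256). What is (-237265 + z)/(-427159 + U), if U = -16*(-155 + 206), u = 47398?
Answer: 47453/85595 - √217654/427975 ≈ 0.55330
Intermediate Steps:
z = √217654 (z = √(47398 + 170256) = √217654 ≈ 466.53)
U = -816 (U = -16*51 = -816)
(-237265 + z)/(-427159 + U) = (-237265 + √217654)/(-427159 - 816) = (-237265 + √217654)/(-427975) = (-237265 + √217654)*(-1/427975) = 47453/85595 - √217654/427975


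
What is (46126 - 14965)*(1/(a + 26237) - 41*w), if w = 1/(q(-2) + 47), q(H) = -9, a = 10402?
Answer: -15602946307/464094 ≈ -33620.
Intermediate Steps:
w = 1/38 (w = 1/(-9 + 47) = 1/38 ≈ 0.026316)
(46126 - 14965)*(1/(a + 26237) - 41*w) = (46126 - 14965)*(1/(10402 + 26237) - 41*1/38) = 31161*(1/36639 - 41/38) = 31161*(-1502161/1392282) = -15602946307/464094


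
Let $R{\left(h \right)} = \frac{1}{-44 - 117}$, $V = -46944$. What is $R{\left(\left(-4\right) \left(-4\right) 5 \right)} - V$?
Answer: $\frac{7557983}{161} \approx 46944.0$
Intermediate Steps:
$R{\left(h \right)} = - \frac{1}{161}$ ($R{\left(h \right)} = \frac{1}{-161} = - \frac{1}{161}$)
$R{\left(\left(-4\right) \left(-4\right) 5 \right)} - V = - \frac{1}{161} - -46944 = - \frac{1}{161} + 46944 = \frac{7557983}{161}$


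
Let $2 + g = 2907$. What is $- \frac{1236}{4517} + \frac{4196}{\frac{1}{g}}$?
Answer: $\frac{55059428224}{4517} \approx 1.2189 \cdot 10^{7}$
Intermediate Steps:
$g = 2905$ ($g = -2 + 2907 = 2905$)
$- \frac{1236}{4517} + \frac{4196}{\frac{1}{g}} = - \frac{1236}{4517} + \frac{4196}{\frac{1}{2905}} = \left(-1236\right) \frac{1}{4517} + 4196 \frac{1}{\frac{1}{2905}} = - \frac{1236}{4517} + 4196 \cdot 2905 = - \frac{1236}{4517} + 12189380 = \frac{55059428224}{4517}$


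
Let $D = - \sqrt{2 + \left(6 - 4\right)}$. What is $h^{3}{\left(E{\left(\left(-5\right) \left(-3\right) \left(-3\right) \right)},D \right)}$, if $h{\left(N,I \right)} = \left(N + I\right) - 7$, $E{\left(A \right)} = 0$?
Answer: $-729$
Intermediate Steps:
$D = -2$ ($D = - \sqrt{2 + \left(6 - 4\right)} = - \sqrt{2 + 2} = - \sqrt{4} = \left(-1\right) 2 = -2$)
$h{\left(N,I \right)} = -7 + I + N$ ($h{\left(N,I \right)} = \left(I + N\right) - 7 = -7 + I + N$)
$h^{3}{\left(E{\left(\left(-5\right) \left(-3\right) \left(-3\right) \right)},D \right)} = \left(-7 - 2 + 0\right)^{3} = \left(-9\right)^{3} = -729$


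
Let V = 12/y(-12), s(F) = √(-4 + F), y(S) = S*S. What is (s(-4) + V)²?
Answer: -1151/144 + I*√2/3 ≈ -7.9931 + 0.4714*I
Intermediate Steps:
y(S) = S²
V = 1/12 (V = 12/((-12)²) = 12/144 = 12*(1/144) = 1/12 ≈ 0.083333)
(s(-4) + V)² = (√(-4 - 4) + 1/12)² = (√(-8) + 1/12)² = (2*I*√2 + 1/12)² = (1/12 + 2*I*√2)²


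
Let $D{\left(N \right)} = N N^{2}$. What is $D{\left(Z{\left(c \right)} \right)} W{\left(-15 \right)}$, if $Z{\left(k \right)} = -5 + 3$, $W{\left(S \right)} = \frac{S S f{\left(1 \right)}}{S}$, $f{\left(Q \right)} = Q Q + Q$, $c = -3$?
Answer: $240$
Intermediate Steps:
$f{\left(Q \right)} = Q + Q^{2}$ ($f{\left(Q \right)} = Q^{2} + Q = Q + Q^{2}$)
$W{\left(S \right)} = 2 S$ ($W{\left(S \right)} = \frac{S S 1 \left(1 + 1\right)}{S} = \frac{S^{2} \cdot 1 \cdot 2}{S} = \frac{S^{2} \cdot 2}{S} = \frac{2 S^{2}}{S} = 2 S$)
$Z{\left(k \right)} = -2$
$D{\left(N \right)} = N^{3}$
$D{\left(Z{\left(c \right)} \right)} W{\left(-15 \right)} = \left(-2\right)^{3} \cdot 2 \left(-15\right) = \left(-8\right) \left(-30\right) = 240$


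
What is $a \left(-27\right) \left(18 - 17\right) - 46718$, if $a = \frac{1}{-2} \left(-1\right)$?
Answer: $- \frac{93463}{2} \approx -46732.0$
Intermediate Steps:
$a = \frac{1}{2}$ ($a = \left(- \frac{1}{2}\right) \left(-1\right) = \frac{1}{2} \approx 0.5$)
$a \left(-27\right) \left(18 - 17\right) - 46718 = \frac{1}{2} \left(-27\right) \left(18 - 17\right) - 46718 = \left(- \frac{27}{2}\right) 1 - 46718 = - \frac{27}{2} - 46718 = - \frac{93463}{2}$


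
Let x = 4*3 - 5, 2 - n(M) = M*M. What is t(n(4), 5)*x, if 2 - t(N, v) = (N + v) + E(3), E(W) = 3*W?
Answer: 14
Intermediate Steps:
n(M) = 2 - M² (n(M) = 2 - M*M = 2 - M²)
t(N, v) = -7 - N - v (t(N, v) = 2 - ((N + v) + 3*3) = 2 - ((N + v) + 9) = 2 - (9 + N + v) = 2 + (-9 - N - v) = -7 - N - v)
x = 7 (x = 12 - 5 = 7)
t(n(4), 5)*x = (-7 - (2 - 1*4²) - 1*5)*7 = (-7 - (2 - 1*16) - 5)*7 = (-7 - (2 - 16) - 5)*7 = (-7 - 1*(-14) - 5)*7 = (-7 + 14 - 5)*7 = 2*7 = 14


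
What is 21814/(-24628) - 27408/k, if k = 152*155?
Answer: -74308879/36264730 ≈ -2.0491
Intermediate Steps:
k = 23560
21814/(-24628) - 27408/k = 21814/(-24628) - 27408/23560 = 21814*(-1/24628) - 27408*1/23560 = -10907/12314 - 3426/2945 = -74308879/36264730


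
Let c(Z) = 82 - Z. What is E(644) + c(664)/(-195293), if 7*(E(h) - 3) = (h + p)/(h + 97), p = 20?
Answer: 453092537/144712113 ≈ 3.1310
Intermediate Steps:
E(h) = 3 + (20 + h)/(7*(97 + h)) (E(h) = 3 + ((h + 20)/(h + 97))/7 = 3 + ((20 + h)/(97 + h))/7 = 3 + (20 + h)/(7*(97 + h)))
E(644) + c(664)/(-195293) = 11*(187 + 2*644)/(7*(97 + 644)) + (82 - 1*664)/(-195293) = (11/7)*(187 + 1288)/741 + (82 - 664)*(-1/195293) = (11/7)*(1/741)*1475 - 582*(-1/195293) = 16225/5187 + 582/195293 = 453092537/144712113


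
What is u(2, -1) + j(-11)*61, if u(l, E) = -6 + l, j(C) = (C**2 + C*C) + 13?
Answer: 15551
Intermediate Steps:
j(C) = 13 + 2*C**2 (j(C) = (C**2 + C**2) + 13 = 2*C**2 + 13 = 13 + 2*C**2)
u(2, -1) + j(-11)*61 = (-6 + 2) + (13 + 2*(-11)**2)*61 = -4 + (13 + 2*121)*61 = -4 + (13 + 242)*61 = -4 + 255*61 = -4 + 15555 = 15551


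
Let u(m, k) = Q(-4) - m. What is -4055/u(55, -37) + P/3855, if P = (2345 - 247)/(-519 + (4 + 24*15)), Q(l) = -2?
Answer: 269204921/3784325 ≈ 71.137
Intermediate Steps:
u(m, k) = -2 - m
P = -2098/155 (P = 2098/(-519 + (4 + 360)) = 2098/(-519 + 364) = 2098/(-155) = 2098*(-1/155) = -2098/155 ≈ -13.535)
-4055/u(55, -37) + P/3855 = -4055/(-2 - 1*55) - 2098/155/3855 = -4055/(-2 - 55) - 2098/155*1/3855 = -4055/(-57) - 2098/597525 = -4055*(-1/57) - 2098/597525 = 4055/57 - 2098/597525 = 269204921/3784325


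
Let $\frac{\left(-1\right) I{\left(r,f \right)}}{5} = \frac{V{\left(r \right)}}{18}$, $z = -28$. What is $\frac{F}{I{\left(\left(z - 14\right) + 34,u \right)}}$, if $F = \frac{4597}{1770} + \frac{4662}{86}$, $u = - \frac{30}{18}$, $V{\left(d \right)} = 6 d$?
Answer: $\frac{4323541}{1014800} \approx 4.2605$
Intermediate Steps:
$u = - \frac{5}{3}$ ($u = \left(-30\right) \frac{1}{18} = - \frac{5}{3} \approx -1.6667$)
$I{\left(r,f \right)} = - \frac{5 r}{3}$ ($I{\left(r,f \right)} = - 5 \frac{6 r}{18} = - 5 \cdot 6 r \frac{1}{18} = - 5 \frac{r}{3} = - \frac{5 r}{3}$)
$F = \frac{4323541}{76110}$ ($F = 4597 \cdot \frac{1}{1770} + 4662 \cdot \frac{1}{86} = \frac{4597}{1770} + \frac{2331}{43} = \frac{4323541}{76110} \approx 56.806$)
$\frac{F}{I{\left(\left(z - 14\right) + 34,u \right)}} = \frac{4323541}{76110 \left(- \frac{5 \left(\left(-28 - 14\right) + 34\right)}{3}\right)} = \frac{4323541}{76110 \left(- \frac{5 \left(-42 + 34\right)}{3}\right)} = \frac{4323541}{76110 \left(\left(- \frac{5}{3}\right) \left(-8\right)\right)} = \frac{4323541}{76110 \cdot \frac{40}{3}} = \frac{4323541}{76110} \cdot \frac{3}{40} = \frac{4323541}{1014800}$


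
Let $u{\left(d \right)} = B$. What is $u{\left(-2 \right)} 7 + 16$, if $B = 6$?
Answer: $58$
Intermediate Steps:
$u{\left(d \right)} = 6$
$u{\left(-2 \right)} 7 + 16 = 6 \cdot 7 + 16 = 42 + 16 = 58$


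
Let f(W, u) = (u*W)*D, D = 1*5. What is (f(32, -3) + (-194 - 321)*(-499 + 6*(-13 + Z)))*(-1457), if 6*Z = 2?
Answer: -430754765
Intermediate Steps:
Z = ⅓ (Z = (⅙)*2 = ⅓ ≈ 0.33333)
D = 5
f(W, u) = 5*W*u (f(W, u) = (u*W)*5 = (W*u)*5 = 5*W*u)
(f(32, -3) + (-194 - 321)*(-499 + 6*(-13 + Z)))*(-1457) = (5*32*(-3) + (-194 - 321)*(-499 + 6*(-13 + ⅓)))*(-1457) = (-480 - 515*(-499 + 6*(-38/3)))*(-1457) = (-480 - 515*(-499 - 76))*(-1457) = (-480 - 515*(-575))*(-1457) = (-480 + 296125)*(-1457) = 295645*(-1457) = -430754765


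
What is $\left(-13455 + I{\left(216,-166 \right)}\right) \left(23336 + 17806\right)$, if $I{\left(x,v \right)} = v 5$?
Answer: $-587713470$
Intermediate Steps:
$I{\left(x,v \right)} = 5 v$
$\left(-13455 + I{\left(216,-166 \right)}\right) \left(23336 + 17806\right) = \left(-13455 + 5 \left(-166\right)\right) \left(23336 + 17806\right) = \left(-13455 - 830\right) 41142 = \left(-14285\right) 41142 = -587713470$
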